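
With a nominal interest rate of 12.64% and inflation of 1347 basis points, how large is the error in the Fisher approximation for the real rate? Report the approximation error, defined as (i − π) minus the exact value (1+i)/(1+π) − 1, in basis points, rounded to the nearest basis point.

-10 basis points

Approximate: r ≈ 12.640% − 13.470% = -0.8300%
Exact: (1 + 0.1264)/(1 + 0.1347) − 1 = -0.7315%
Error = -0.8300% − (-0.7315%) = -0.0985% → -10 basis points.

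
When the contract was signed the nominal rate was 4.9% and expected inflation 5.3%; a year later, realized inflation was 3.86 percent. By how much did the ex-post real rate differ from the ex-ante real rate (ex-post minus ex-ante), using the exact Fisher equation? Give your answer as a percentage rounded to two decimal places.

1.38%

Ex-ante: (1 + 0.0490)/(1 + 0.0530) − 1 = -0.3799%
Ex-post: (1 + 0.0490)/(1 + 0.0386) − 1 = 1.0013%
Difference (ex-post − ex-ante) = 1.3812% → 1.38%.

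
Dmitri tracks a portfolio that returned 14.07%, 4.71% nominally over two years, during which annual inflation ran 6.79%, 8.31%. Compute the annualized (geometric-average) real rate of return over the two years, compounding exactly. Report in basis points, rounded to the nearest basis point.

162 basis points

Compound the nominal returns: 1.1407 × 1.0471 = 1.19442697.
Compound inflation: 1.0679 × 1.0831 = 1.15664249.
Deflate: 1.19442697 / 1.15664249 = 1.03266738.
Annualized real rate = 1.03266738^(1/2) − 1 = 1.6202% → 162 basis points.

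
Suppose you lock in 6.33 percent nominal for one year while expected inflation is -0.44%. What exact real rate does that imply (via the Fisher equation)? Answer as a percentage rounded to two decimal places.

6.80%

By the Fisher equation, 1 + r = (1 + i)/(1 + π).
1 + r = 1.06330 / 0.99560 = 1.067999
r = 1.067999 − 1 = 6.7999%, i.e. 6.80%.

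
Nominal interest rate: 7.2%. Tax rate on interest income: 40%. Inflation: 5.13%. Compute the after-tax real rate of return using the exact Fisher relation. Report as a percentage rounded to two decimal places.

-0.77%

After-tax nominal return = 7.2% × (1 − 0.4) = 4.3200%.
1 + r = 1.04320 / 1.05130 = 0.992295
After-tax real rate = 0.992295 − 1 → -0.77%.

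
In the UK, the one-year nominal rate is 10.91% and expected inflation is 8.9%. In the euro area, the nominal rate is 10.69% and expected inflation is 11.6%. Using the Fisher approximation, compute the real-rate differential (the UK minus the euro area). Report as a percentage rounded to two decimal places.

The UK: 10.91% − 8.9% = 2.010%
The euro area: 10.69% − 11.6% = -0.910%
Differential = 2.920% → 2.92%.

2.92%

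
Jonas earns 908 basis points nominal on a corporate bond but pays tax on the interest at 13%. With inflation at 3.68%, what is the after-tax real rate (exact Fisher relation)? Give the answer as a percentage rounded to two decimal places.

4.07%

After-tax nominal return = 9.08% × (1 − 0.13) = 7.8996%.
1 + r = 1.078996 / 1.03680 = 1.040698
After-tax real rate = 1.040698 − 1 → 4.07%.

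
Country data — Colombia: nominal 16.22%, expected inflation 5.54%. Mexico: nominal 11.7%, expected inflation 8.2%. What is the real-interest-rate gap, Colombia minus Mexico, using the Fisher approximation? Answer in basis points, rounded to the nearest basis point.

Colombia: 16.22% − 5.54% = 10.680%
Mexico: 11.7% − 8.2% = 3.500%
Differential = 7.180% → 718 basis points.

718 basis points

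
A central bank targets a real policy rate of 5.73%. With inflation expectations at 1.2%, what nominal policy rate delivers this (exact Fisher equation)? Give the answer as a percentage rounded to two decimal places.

7.00%

(1 + i) = (1 + r)(1 + π) = 1.05730 × 1.01200 = 1.0699876
i = 1.0699876 − 1, so the required nominal rate is 7.00%.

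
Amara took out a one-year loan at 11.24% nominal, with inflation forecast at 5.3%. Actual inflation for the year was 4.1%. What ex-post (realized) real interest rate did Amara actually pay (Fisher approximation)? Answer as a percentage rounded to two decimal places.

Ex-post: 11.24% − 4.1% = 7.140%
So the realized real rate is 7.14%.

7.14%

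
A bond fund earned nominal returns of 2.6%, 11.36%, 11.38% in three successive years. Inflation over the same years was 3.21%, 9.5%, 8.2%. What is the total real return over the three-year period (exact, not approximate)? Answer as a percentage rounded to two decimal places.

Compound the nominal returns: 1.0260 × 1.1136 × 1.1138 = 1.272576.
Compound inflation: 1.0321 × 1.0950 × 1.0820 = 1.222822.
Deflate: 1.272576 / 1.222822 = 1.040688.
Total real return = 1.040688 − 1 → 4.07%.

4.07%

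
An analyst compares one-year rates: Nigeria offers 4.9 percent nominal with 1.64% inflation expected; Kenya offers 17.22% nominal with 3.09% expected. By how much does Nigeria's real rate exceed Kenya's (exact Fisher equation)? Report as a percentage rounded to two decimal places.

Nigeria: (1 + 0.0490)/(1 + 0.0164) − 1 = 3.2074%
Kenya: (1 + 0.1722)/(1 + 0.0309) − 1 = 13.7065%
Differential = 3.2074% − 13.7065% = -10.4991% → -10.50%.

-10.50%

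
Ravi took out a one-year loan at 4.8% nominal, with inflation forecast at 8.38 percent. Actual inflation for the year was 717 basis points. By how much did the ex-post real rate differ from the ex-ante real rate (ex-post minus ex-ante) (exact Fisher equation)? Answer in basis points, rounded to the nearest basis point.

109 basis points

Ex-ante: (1 + 0.0480)/(1 + 0.0838) − 1 = -3.3032%
Ex-post: (1 + 0.0480)/(1 + 0.0717) − 1 = -2.2114%
Difference (ex-post − ex-ante) = 1.0918% → 109 basis points.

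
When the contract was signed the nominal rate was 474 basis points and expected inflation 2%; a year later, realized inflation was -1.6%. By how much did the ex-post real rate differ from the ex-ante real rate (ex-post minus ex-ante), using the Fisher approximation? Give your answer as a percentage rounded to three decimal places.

Ex-ante: 4.74% − 2% = 2.740%
Ex-post: 4.74% − (-1.6%) = 6.340%
Difference (ex-post − ex-ante) = 3.6000% → 3.600%.

3.600%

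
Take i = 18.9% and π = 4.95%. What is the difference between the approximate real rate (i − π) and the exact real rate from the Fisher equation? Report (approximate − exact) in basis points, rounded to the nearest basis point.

Approximate: r ≈ 18.900% − 4.950% = 13.9500%
Exact: (1 + 0.1890)/(1 + 0.0495) − 1 = 13.2920%
Error = 13.9500% − 13.2920% = 0.6580% → 66 basis points.

66 basis points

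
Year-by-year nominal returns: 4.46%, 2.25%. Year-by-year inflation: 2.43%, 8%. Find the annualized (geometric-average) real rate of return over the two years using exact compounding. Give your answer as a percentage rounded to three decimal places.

Nominal growth factor = 1.0446 × 1.0225 = 1.06810350
Price-level growth factor = 1.0243 × 1.0800 = 1.10624400
Real growth factor = 1.06810350 / 1.10624400 = 0.96552252
Annualized real rate = 0.96552252^(1/2) − 1 = -1.7390% → -1.739%.

-1.739%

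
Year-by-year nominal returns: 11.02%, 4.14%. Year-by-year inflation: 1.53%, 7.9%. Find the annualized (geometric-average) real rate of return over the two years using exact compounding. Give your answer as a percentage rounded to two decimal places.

2.73%

Compound the nominal returns: 1.1102 × 1.0414 = 1.15616228.
Compound inflation: 1.0153 × 1.0790 = 1.09550870.
Deflate: 1.15616228 / 1.09550870 = 1.05536568.
Annualized real rate = 1.05536568^(1/2) − 1 = 2.7310% → 2.73%.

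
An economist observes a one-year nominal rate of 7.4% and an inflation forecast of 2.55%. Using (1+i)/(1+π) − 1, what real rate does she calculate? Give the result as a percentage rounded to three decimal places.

1 + r = 1.07400 / 1.02550 = 1.047294
r = 1.047294 − 1 = 4.7294%, i.e. 4.729%.

4.729%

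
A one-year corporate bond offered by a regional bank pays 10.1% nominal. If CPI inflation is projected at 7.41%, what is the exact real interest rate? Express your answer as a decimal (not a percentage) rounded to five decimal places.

0.02504

By the Fisher equation, 1 + r = (1 + i)/(1 + π).
1 + r = 1.10100 / 1.07410 = 1.025044
r = 1.025044 − 1 = 2.5044%, i.e. 0.02504.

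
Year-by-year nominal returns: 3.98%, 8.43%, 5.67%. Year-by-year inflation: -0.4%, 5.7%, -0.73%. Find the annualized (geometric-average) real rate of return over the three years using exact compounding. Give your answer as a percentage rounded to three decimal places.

4.464%

Compound the nominal returns: 1.0398 × 1.0843 × 1.0567 = 1.19138185.
Compound inflation: 0.9960 × 1.0570 × 0.9927 = 1.04508676.
Deflate: 1.19138185 / 1.04508676 = 1.13998367.
Annualized real rate = 1.13998367^(1/3) − 1 = 4.4639% → 4.464%.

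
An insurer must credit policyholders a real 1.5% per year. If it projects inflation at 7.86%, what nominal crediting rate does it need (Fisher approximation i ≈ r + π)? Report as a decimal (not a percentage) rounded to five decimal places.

i ≈ r + π = 1.5% + 7.86% = 0.09360.

0.09360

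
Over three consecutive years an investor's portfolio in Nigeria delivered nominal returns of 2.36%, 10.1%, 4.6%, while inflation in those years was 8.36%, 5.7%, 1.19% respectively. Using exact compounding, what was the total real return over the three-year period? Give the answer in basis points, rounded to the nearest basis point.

Nominal growth factor = 1.0236 × 1.1010 × 1.0460 = 1.178825
Price-level growth factor = 1.0836 × 1.0570 × 1.0119 = 1.158995
Real growth factor = 1.178825 / 1.158995 = 1.017109
Total real return = 1.017109 − 1 → 171 basis points.

171 basis points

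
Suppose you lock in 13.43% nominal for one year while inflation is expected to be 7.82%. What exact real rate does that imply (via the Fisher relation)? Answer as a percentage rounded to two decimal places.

5.20%

By the Fisher relation, 1 + r = (1 + i)/(1 + π).
1 + r = 1.13430 / 1.07820 = 1.052031
r = 1.052031 − 1 = 5.2031%, i.e. 5.20%.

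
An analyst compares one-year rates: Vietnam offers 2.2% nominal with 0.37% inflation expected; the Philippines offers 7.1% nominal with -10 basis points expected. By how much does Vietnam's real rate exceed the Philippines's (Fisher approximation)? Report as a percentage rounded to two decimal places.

Vietnam: 2.2% − 0.37% = 1.830%
The Philippines: 7.1% − (-0.1%) = 7.200%
Differential = -5.370% → -5.37%.

-5.37%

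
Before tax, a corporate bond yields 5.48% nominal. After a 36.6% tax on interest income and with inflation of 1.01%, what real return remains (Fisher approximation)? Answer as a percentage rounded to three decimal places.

After-tax nominal return = 5.48% × (1 − 0.366) = 3.47432%.
r ≈ 3.47432% − 1.01% → 2.464%.

2.464%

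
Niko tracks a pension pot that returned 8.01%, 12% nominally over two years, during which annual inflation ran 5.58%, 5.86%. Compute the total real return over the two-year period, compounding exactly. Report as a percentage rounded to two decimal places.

8.24%

Nominal growth factor = 1.0801 × 1.1200 = 1.209712
Price-level growth factor = 1.0558 × 1.0586 = 1.117670
Real growth factor = 1.209712 / 1.117670 = 1.082352
Total real return = 1.082352 − 1 → 8.24%.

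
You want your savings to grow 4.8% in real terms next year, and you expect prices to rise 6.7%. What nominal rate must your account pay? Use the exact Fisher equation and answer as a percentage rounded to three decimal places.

11.822%

(1 + i) = (1 + r)(1 + π) = 1.04800 × 1.06700 = 1.118216
i = 1.118216 − 1, so the required nominal rate is 11.822%.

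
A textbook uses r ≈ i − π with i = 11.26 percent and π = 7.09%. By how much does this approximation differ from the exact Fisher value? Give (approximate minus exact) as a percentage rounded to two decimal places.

Approximate: r ≈ 11.260% − 7.090% = 4.1700%
Exact: (1 + 0.1126)/(1 + 0.0709) − 1 = 3.8939%
Error = 4.1700% − 3.8939% = 0.2761% → 0.28%.

0.28%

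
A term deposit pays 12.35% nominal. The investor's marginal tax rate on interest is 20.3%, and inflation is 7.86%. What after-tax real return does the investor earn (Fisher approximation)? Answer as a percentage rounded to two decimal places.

1.98%

After-tax nominal return = 12.35% × (1 − 0.203) = 9.84295%.
r ≈ 9.84295% − 7.86% → 1.98%.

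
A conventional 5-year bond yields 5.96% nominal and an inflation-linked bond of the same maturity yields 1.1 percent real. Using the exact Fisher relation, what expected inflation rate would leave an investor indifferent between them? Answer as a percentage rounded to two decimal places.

(1 + π) = (1 + i)/(1 + r) = 1.05960 / 1.01100 = 1.048071
Break-even inflation = 1.048071 − 1 → 4.81%.

4.81%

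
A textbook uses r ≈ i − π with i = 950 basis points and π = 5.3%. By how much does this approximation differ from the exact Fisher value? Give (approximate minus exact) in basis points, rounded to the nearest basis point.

Approximate: r ≈ 9.500% − 5.300% = 4.2000%
Exact: (1 + 0.0950)/(1 + 0.0530) − 1 = 3.9886%
Error = 4.2000% − 3.9886% = 0.2114% → 21 basis points.

21 basis points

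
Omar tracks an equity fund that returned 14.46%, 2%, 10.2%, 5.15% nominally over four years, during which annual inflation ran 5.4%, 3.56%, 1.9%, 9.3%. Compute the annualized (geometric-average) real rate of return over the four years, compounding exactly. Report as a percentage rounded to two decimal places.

Nominal growth factor = 1.1446 × 1.0200 × 1.1020 × 1.0515 = 1.35283486
Price-level growth factor = 1.0540 × 1.0356 × 1.0190 × 1.0930 = 1.21570163
Real growth factor = 1.35283486 / 1.21570163 = 1.11280171
Annualized real rate = 1.11280171^(1/4) − 1 = 2.7080% → 2.71%.

2.71%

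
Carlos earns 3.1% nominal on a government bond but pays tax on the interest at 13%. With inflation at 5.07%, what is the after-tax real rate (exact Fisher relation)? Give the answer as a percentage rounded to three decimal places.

After-tax nominal return = 3.1% × (1 − 0.13) = 2.6970%.
1 + r = 1.02697 / 1.05070 = 0.9774151
After-tax real rate = 0.9774151 − 1 → -2.258%.

-2.258%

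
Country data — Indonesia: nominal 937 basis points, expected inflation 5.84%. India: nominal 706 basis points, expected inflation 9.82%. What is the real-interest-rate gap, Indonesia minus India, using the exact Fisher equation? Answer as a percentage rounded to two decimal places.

Indonesia: (1 + 0.0937)/(1 + 0.0584) − 1 = 3.3352%
India: (1 + 0.0706)/(1 + 0.0982) − 1 = -2.5132%
Differential = 3.3352% − (-2.5132%) = 5.8484% → 5.85%.

5.85%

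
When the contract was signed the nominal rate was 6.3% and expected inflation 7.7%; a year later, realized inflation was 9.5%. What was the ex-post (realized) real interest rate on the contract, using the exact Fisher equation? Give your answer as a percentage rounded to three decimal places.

-2.922%

Ex-post: (1 + 0.0630)/(1 + 0.0950) − 1 = -2.9224%
So the realized real rate is -2.922%.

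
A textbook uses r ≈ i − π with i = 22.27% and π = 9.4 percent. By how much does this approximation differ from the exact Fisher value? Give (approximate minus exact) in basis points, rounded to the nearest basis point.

111 basis points

Approximate: r ≈ 22.270% − 9.400% = 12.8700%
Exact: (1 + 0.2227)/(1 + 0.0940) − 1 = 11.7642%
Error = 12.8700% − 11.7642% = 1.1058% → 111 basis points.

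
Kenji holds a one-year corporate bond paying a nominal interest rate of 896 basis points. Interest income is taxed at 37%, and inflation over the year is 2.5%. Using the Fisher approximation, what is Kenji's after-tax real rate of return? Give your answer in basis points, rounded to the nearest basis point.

After-tax nominal return = 8.96% × (1 − 0.37) = 5.6448%.
r ≈ 5.6448% − 2.5% → 314 basis points.

314 basis points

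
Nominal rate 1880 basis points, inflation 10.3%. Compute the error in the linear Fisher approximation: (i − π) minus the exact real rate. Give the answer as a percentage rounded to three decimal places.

Approximate: r ≈ 18.800% − 10.300% = 8.5000%
Exact: (1 + 0.1880)/(1 + 0.1030) − 1 = 7.7063%
Error = 8.5000% − 7.7063% = 0.7937% → 0.794%.

0.794%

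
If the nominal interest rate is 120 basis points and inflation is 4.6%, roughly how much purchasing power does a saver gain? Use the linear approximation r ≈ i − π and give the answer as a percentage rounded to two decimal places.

-3.40%

r ≈ i − π = 1.2% − 4.6% = -3.40%.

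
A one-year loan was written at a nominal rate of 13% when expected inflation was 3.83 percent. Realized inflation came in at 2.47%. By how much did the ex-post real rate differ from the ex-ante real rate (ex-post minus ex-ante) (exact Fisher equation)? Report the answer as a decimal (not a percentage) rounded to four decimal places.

Ex-ante: (1 + 0.1300)/(1 + 0.0383) − 1 = 8.8317%
Ex-post: (1 + 0.1300)/(1 + 0.0247) − 1 = 10.2762%
Difference (ex-post − ex-ante) = 1.4444% → 0.0144.

0.0144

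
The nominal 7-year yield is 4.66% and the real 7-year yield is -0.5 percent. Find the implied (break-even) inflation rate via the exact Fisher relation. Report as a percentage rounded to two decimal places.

(1 + π) = (1 + i)/(1 + r) = 1.04660 / 0.99500 = 1.051859
Break-even inflation = 1.051859 − 1 → 5.19%.

5.19%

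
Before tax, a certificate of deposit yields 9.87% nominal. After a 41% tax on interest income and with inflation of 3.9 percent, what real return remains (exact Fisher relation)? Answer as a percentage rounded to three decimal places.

After-tax nominal return = 9.87% × (1 − 0.41) = 5.8233%.
1 + r = 1.058233 / 1.03900 = 1.018511
After-tax real rate = 1.018511 − 1 → 1.851%.

1.851%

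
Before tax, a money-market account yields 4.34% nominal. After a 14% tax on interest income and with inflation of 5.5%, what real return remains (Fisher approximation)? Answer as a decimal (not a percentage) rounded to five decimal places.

-0.01768

After-tax nominal return = 4.34% × (1 − 0.14) = 3.7324%.
r ≈ 3.7324% − 5.5% → -0.01768.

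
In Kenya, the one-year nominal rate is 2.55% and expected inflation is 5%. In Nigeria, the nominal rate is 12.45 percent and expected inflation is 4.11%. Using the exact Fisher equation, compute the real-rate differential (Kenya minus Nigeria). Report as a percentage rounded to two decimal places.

-10.34%

Kenya: (1 + 0.0255)/(1 + 0.0500) − 1 = -2.3333%
Nigeria: (1 + 0.1245)/(1 + 0.0411) − 1 = 8.0108%
Differential = -2.3333% − 8.0108% = -10.3441% → -10.34%.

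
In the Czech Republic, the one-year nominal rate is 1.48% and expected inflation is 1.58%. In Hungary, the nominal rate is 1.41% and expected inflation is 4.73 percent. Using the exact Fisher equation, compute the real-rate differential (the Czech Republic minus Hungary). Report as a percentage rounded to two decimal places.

The Czech Republic: (1 + 0.0148)/(1 + 0.0158) − 1 = -0.0984%
Hungary: (1 + 0.0141)/(1 + 0.0473) − 1 = -3.1701%
Differential = -0.0984% − (-3.1701%) = 3.0716% → 3.07%.

3.07%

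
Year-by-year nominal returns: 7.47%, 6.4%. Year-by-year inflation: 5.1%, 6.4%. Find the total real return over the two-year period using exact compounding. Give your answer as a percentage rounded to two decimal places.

2.25%

Compound the nominal returns: 1.0747 × 1.0640 = 1.14348080.
Compound inflation: 1.0510 × 1.0640 = 1.11826400.
Deflate: 1.14348080 / 1.11826400 = 1.02254995.
Total real return = 1.02254995 − 1 → 2.25%.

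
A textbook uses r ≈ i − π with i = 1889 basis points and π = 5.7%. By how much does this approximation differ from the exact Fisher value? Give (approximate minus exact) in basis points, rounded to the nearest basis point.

71 basis points

Approximate: r ≈ 18.890% − 5.700% = 13.1900%
Exact: (1 + 0.1889)/(1 + 0.0570) − 1 = 12.4787%
Error = 13.1900% − 12.4787% = 0.7113% → 71 basis points.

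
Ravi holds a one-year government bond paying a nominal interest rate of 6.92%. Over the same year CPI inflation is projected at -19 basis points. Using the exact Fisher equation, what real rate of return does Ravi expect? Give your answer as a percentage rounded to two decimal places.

7.12%

By the Fisher equation, 1 + r = (1 + i)/(1 + π).
1 + r = 1.06920 / 0.99810 = 1.071235
r = 1.071235 − 1 = 7.1235%, i.e. 7.12%.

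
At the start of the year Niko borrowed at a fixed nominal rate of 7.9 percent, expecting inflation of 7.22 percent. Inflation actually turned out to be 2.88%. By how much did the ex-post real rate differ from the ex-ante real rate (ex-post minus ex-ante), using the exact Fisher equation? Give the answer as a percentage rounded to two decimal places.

4.25%

Ex-ante: (1 + 0.0790)/(1 + 0.0722) − 1 = 0.6342%
Ex-post: (1 + 0.0790)/(1 + 0.0288) − 1 = 4.8795%
Difference (ex-post − ex-ante) = 4.2453% → 4.25%.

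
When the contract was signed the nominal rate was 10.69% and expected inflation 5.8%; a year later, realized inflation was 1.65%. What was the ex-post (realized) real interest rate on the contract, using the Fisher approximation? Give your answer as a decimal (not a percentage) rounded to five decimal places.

0.09040

Ex-post: 10.69% − 1.65% = 9.040%
So the realized real rate is 0.09040.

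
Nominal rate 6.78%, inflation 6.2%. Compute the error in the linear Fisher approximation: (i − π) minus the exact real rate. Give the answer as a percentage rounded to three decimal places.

0.034%

Approximate: r ≈ 6.780% − 6.200% = 0.5800%
Exact: (1 + 0.0678)/(1 + 0.0620) − 1 = 0.5461%
Error = 0.5800% − 0.5461% = 0.0339% → 0.034%.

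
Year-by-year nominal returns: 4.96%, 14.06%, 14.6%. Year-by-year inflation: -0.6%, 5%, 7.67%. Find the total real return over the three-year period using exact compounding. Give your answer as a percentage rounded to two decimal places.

22.09%

Nominal growth factor = 1.0496 × 1.1406 × 1.1460 = 1.371961
Price-level growth factor = 0.9940 × 1.0500 × 1.0767 = 1.123752
Real growth factor = 1.371961 / 1.123752 = 1.220876
Total real return = 1.220876 − 1 → 22.09%.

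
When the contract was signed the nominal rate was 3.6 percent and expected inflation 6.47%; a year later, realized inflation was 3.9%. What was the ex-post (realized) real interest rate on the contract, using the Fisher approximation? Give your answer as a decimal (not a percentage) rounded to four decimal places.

-0.0030

Ex-post: 3.6% − 3.9% = -0.300%
So the realized real rate is -0.0030.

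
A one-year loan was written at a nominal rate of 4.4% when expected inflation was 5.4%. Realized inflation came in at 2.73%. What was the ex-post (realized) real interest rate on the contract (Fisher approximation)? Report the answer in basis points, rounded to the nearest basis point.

167 basis points

Ex-post: 4.4% − 2.73% = 1.670%
So the realized real rate is 167 basis points.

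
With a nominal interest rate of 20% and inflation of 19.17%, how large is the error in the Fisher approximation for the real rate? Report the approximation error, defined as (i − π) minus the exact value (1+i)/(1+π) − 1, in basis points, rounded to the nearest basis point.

Approximate: r ≈ 20.000% − 19.170% = 0.8300%
Exact: (1 + 0.2000)/(1 + 0.1917) − 1 = 0.6965%
Error = 0.8300% − 0.6965% = 0.1335% → 13 basis points.

13 basis points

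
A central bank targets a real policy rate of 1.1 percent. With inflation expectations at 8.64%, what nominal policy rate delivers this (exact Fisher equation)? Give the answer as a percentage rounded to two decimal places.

(1 + i) = (1 + r)(1 + π) = 1.01100 × 1.08640 = 1.0983504
i = 1.0983504 − 1, so the required nominal rate is 9.84%.

9.84%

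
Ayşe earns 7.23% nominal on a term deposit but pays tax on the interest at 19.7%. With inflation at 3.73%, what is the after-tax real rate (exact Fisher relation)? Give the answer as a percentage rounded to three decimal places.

After-tax nominal return = 7.23% × (1 − 0.197) = 5.80569%.
1 + r = 1.0580569 / 1.03730 = 1.020011
After-tax real rate = 1.020011 − 1 → 2.001%.

2.001%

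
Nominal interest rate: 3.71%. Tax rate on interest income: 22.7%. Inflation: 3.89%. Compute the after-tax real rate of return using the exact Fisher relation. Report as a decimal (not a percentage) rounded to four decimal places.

-0.0098

After-tax nominal return = 3.71% × (1 − 0.227) = 2.86783%.
1 + r = 1.0286783 / 1.03890 = 0.990161
After-tax real rate = 0.990161 − 1 → -0.0098.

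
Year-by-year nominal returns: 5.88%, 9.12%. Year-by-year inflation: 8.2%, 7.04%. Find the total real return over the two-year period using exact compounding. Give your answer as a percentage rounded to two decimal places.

-0.24%

Compound the nominal returns: 1.0588 × 1.0912 = 1.155363.
Compound inflation: 1.0820 × 1.0704 = 1.158173.
Deflate: 1.155363 / 1.158173 = 0.997574.
Total real return = 0.997574 − 1 → -0.24%.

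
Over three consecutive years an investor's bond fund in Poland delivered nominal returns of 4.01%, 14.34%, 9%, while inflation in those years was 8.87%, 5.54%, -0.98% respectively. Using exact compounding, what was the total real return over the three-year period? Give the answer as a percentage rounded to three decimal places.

Compound the nominal returns: 1.0401 × 1.1434 × 1.0900 = 1.2962829.
Compound inflation: 1.0887 × 1.0554 × 0.9902 = 1.1377536.
Deflate: 1.2962829 / 1.1377536 = 1.1393353.
Total real return = 1.1393353 − 1 → 13.934%.

13.934%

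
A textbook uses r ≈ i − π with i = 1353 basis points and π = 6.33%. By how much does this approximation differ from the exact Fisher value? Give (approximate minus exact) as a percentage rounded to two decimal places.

0.43%

Approximate: r ≈ 13.530% − 6.330% = 7.2000%
Exact: (1 + 0.1353)/(1 + 0.0633) − 1 = 6.7714%
Error = 7.2000% − 6.7714% = 0.4286% → 0.43%.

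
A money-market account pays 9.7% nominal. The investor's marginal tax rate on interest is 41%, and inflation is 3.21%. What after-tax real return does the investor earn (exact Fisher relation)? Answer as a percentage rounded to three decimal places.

2.435%

After-tax nominal return = 9.7% × (1 − 0.41) = 5.7230%.
1 + r = 1.05723 / 1.03210 = 1.024348
After-tax real rate = 1.024348 − 1 → 2.435%.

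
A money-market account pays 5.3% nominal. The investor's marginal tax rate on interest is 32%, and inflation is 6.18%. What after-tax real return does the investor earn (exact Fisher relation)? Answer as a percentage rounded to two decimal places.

After-tax nominal return = 5.3% × (1 − 0.32) = 3.6040%.
1 + r = 1.03604 / 1.06180 = 0.975739
After-tax real rate = 0.975739 − 1 → -2.43%.

-2.43%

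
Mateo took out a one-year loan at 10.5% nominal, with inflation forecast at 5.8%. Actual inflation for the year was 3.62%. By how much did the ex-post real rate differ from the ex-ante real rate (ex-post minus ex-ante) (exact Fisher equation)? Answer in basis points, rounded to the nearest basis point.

220 basis points

Ex-ante: (1 + 0.1050)/(1 + 0.0580) − 1 = 4.4423%
Ex-post: (1 + 0.1050)/(1 + 0.0362) − 1 = 6.6396%
Difference (ex-post − ex-ante) = 2.1973% → 220 basis points.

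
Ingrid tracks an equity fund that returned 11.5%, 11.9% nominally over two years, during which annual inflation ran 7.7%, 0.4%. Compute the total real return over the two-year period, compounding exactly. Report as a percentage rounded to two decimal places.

Nominal growth factor = 1.1150 × 1.1190 = 1.247685
Price-level growth factor = 1.0770 × 1.0040 = 1.081308
Real growth factor = 1.247685 / 1.081308 = 1.153866
Total real return = 1.153866 − 1 → 15.39%.

15.39%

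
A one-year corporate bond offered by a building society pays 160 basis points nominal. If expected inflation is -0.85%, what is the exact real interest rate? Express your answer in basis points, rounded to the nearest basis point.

247 basis points

By the Fisher relation, 1 + r = (1 + i)/(1 + π).
1 + r = 1.01600 / 0.99150 = 1.024710
r = 1.024710 − 1 = 2.4710%, i.e. 247 basis points.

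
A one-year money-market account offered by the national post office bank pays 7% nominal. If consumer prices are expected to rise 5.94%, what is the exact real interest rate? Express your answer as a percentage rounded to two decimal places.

By the Fisher relation, 1 + r = (1 + i)/(1 + π).
1 + r = 1.07000 / 1.05940 = 1.010006
r = 1.010006 − 1 = 1.0006%, i.e. 1.00%.

1.00%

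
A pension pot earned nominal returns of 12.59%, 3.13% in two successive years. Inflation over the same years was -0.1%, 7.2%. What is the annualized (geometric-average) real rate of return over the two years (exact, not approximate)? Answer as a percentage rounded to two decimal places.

Nominal growth factor = 1.1259 × 1.0313 = 1.16114067
Price-level growth factor = 0.9990 × 1.0720 = 1.07092800
Real growth factor = 1.16114067 / 1.07092800 = 1.08423785
Annualized real rate = 1.08423785^(1/2) − 1 = 4.1267% → 4.13%.

4.13%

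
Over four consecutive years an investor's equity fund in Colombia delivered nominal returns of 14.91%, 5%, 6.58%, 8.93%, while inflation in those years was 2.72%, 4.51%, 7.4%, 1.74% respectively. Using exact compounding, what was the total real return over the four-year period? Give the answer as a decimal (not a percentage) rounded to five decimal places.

Compound the nominal returns: 1.1491 × 1.0500 × 1.0658 × 1.0893 = 1.400781.
Compound inflation: 1.0272 × 1.0451 × 1.0740 × 1.0174 = 1.173029.
Deflate: 1.400781 / 1.173029 = 1.194157.
Total real return = 1.194157 − 1 → 0.19416.

0.19416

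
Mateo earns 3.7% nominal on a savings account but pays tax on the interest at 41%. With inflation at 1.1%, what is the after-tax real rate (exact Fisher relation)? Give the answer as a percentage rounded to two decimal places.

After-tax nominal return = 3.7% × (1 − 0.41) = 2.1830%.
1 + r = 1.02183 / 1.01100 = 1.010712
After-tax real rate = 1.010712 − 1 → 1.07%.

1.07%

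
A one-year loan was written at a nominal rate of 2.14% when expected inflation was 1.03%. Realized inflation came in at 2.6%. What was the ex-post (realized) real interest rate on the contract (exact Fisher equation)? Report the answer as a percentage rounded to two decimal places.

-0.45%

Ex-post: (1 + 0.0214)/(1 + 0.0260) − 1 = -0.4483%
So the realized real rate is -0.45%.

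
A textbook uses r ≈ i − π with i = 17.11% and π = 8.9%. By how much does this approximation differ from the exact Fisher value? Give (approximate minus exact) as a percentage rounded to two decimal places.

Approximate: r ≈ 17.110% − 8.900% = 8.2100%
Exact: (1 + 0.1711)/(1 + 0.0890) − 1 = 7.5390%
Error = 8.2100% − 7.5390% = 0.6710% → 0.67%.

0.67%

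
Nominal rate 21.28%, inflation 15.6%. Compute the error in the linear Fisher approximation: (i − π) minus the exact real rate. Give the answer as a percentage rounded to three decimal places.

0.767%

Approximate: r ≈ 21.280% − 15.600% = 5.6800%
Exact: (1 + 0.2128)/(1 + 0.1560) − 1 = 4.91349%
Error = 5.6800% − 4.91349% = 0.76651% → 0.767%.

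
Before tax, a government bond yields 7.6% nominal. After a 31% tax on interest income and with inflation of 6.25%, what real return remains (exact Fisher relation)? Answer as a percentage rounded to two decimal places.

-0.95%

After-tax nominal return = 7.6% × (1 − 0.31) = 5.2440%.
1 + r = 1.05244 / 1.06250 = 0.990532
After-tax real rate = 0.990532 − 1 → -0.95%.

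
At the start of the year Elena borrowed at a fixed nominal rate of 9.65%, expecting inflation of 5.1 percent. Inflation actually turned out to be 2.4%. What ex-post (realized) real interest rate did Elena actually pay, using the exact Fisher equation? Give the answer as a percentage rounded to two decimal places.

Ex-post: (1 + 0.0965)/(1 + 0.0240) − 1 = 7.0801%
So the realized real rate is 7.08%.

7.08%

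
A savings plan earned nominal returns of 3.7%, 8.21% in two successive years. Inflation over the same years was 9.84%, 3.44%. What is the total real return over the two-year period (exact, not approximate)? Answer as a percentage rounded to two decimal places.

Compound the nominal returns: 1.0370 × 1.0821 = 1.122138.
Compound inflation: 1.0984 × 1.0344 = 1.136185.
Deflate: 1.122138 / 1.136185 = 0.987636.
Total real return = 0.987636 − 1 → -1.24%.

-1.24%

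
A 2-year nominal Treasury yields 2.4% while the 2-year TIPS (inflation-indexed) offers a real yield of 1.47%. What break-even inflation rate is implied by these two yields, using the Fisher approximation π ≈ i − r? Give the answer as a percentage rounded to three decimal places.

0.930%

π ≈ i − r = 2.4% − 1.47% → 0.930%.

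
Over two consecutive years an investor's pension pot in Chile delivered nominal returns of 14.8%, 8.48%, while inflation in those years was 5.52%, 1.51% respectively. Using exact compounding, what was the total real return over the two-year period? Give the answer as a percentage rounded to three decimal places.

Nominal growth factor = 1.1480 × 1.0848 = 1.245350
Price-level growth factor = 1.0552 × 1.0151 = 1.071134
Real growth factor = 1.245350 / 1.071134 = 1.162647
Total real return = 1.162647 − 1 → 16.265%.

16.265%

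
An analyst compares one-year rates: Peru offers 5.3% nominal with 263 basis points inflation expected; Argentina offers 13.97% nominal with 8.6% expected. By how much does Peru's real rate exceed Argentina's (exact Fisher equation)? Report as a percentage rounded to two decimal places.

-2.34%

Peru: (1 + 0.0530)/(1 + 0.0263) − 1 = 2.6016%
Argentina: (1 + 0.1397)/(1 + 0.0860) − 1 = 4.9448%
Differential = 2.6016% − 4.9448% = -2.3432% → -2.34%.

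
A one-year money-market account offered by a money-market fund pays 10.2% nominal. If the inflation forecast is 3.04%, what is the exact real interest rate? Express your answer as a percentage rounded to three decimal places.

6.949%

1 + r = 1.10200 / 1.03040 = 1.069488
r = 1.069488 − 1 = 6.9488%, i.e. 6.949%.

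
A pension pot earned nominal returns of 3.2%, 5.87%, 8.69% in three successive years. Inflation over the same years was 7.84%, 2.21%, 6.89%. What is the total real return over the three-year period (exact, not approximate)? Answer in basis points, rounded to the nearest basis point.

79 basis points

Nominal growth factor = 1.0320 × 1.0587 × 1.0869 = 1.187523
Price-level growth factor = 1.0784 × 1.0221 × 1.0689 = 1.178176
Real growth factor = 1.187523 / 1.178176 = 1.007933
Total real return = 1.007933 − 1 → 79 basis points.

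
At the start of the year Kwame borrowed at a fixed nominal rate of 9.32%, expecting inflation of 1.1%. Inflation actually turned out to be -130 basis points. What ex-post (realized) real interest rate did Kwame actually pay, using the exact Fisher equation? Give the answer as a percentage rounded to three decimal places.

Ex-post: (1 + 0.0932)/(1 − 0.0130) − 1 = 10.7599%
So the realized real rate is 10.760%.

10.760%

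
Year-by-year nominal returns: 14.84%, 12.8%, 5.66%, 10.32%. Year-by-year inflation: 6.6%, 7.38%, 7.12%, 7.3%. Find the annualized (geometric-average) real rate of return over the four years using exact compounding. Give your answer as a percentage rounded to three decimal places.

3.503%

Compound the nominal returns: 1.1484 × 1.1280 × 1.0566 × 1.1032 = 1.50996591.
Compound inflation: 1.0660 × 1.0738 × 1.0712 × 1.0730 = 1.31568187.
Deflate: 1.50996591 / 1.31568187 = 1.14766795.
Annualized real rate = 1.14766795^(1/4) − 1 = 3.5033% → 3.503%.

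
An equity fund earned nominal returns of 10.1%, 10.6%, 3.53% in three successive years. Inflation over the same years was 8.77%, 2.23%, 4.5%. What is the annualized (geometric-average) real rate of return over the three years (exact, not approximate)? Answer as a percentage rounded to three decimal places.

Compound the nominal returns: 1.1010 × 1.1060 × 1.0353 = 1.26069102.
Compound inflation: 1.0877 × 1.0223 × 1.0450 = 1.16199372.
Deflate: 1.26069102 / 1.16199372 = 1.08493790.
Annualized real rate = 1.08493790^(1/3) − 1 = 2.7547% → 2.755%.

2.755%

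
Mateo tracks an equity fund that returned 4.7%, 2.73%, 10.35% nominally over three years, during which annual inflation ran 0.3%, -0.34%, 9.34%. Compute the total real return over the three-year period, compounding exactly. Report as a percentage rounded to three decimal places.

8.596%

Compound the nominal returns: 1.0470 × 1.0273 × 1.1035 = 1.186906.
Compound inflation: 1.0030 × 0.9966 × 1.0934 = 1.092951.
Deflate: 1.186906 / 1.092951 = 1.085964.
Total real return = 1.085964 − 1 → 8.596%.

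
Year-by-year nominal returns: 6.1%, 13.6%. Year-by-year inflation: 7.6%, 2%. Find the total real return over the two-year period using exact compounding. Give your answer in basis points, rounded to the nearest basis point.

982 basis points

Compound the nominal returns: 1.0610 × 1.1360 = 1.205296.
Compound inflation: 1.0760 × 1.0200 = 1.097520.
Deflate: 1.205296 / 1.097520 = 1.098200.
Total real return = 1.098200 − 1 → 982 basis points.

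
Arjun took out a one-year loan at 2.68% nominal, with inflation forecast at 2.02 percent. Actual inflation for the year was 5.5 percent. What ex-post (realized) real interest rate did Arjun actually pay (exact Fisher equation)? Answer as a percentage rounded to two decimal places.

Ex-post: (1 + 0.0268)/(1 + 0.0550) − 1 = -2.6730%
So the realized real rate is -2.67%.

-2.67%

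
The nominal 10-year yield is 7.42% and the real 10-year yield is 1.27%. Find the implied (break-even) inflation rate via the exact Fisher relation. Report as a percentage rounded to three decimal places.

(1 + π) = (1 + i)/(1 + r) = 1.07420 / 1.01270 = 1.060729
Break-even inflation = 1.060729 − 1 → 6.073%.

6.073%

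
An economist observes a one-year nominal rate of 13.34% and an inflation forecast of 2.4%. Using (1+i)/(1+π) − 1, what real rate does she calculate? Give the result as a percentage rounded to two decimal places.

10.68%

1 + r = 1.13340 / 1.02400 = 1.106836
r = 1.106836 − 1 = 10.6836%, i.e. 10.68%.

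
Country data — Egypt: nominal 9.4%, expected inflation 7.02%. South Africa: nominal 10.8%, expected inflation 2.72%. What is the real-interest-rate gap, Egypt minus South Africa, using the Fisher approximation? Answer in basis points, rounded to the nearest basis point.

-570 basis points

Egypt: 9.4% − 7.02% = 2.380%
South Africa: 10.8% − 2.72% = 8.080%
Differential = -5.700% → -570 basis points.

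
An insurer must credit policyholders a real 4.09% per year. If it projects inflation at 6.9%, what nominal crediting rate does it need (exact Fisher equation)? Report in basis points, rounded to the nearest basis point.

1127 basis points

(1 + i) = (1 + r)(1 + π) = 1.04090 × 1.06900 = 1.1127221
i = 1.1127221 − 1, so the required nominal rate is 1127 basis points.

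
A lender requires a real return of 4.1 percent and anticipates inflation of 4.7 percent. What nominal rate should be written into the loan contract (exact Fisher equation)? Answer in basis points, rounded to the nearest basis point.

(1 + i) = (1 + r)(1 + π) = 1.04100 × 1.04700 = 1.089927
i = 1.089927 − 1, so the required nominal rate is 899 basis points.

899 basis points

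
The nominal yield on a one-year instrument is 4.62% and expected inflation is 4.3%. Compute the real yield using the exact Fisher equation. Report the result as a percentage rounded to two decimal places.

1 + r = 1.04620 / 1.04300 = 1.003068
r = 1.003068 − 1 = 0.3068%, i.e. 0.31%.

0.31%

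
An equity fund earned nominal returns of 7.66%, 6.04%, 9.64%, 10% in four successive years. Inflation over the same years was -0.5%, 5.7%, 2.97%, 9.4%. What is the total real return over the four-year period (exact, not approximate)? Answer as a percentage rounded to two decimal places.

Nominal growth factor = 1.0766 × 1.0604 × 1.0964 × 1.1000 = 1.376847
Price-level growth factor = 0.9950 × 1.0570 × 1.0297 × 1.0940 = 1.184748
Real growth factor = 1.376847 / 1.184748 = 1.162143
Total real return = 1.162143 − 1 → 16.21%.

16.21%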